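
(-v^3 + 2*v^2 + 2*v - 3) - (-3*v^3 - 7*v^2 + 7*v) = 2*v^3 + 9*v^2 - 5*v - 3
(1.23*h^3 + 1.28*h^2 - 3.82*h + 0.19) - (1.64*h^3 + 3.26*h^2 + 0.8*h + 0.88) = -0.41*h^3 - 1.98*h^2 - 4.62*h - 0.69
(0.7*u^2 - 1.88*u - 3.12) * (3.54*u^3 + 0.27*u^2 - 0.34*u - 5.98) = 2.478*u^5 - 6.4662*u^4 - 11.7904*u^3 - 4.3892*u^2 + 12.3032*u + 18.6576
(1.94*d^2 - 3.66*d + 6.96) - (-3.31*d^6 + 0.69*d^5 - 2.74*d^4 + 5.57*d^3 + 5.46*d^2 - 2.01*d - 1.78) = 3.31*d^6 - 0.69*d^5 + 2.74*d^4 - 5.57*d^3 - 3.52*d^2 - 1.65*d + 8.74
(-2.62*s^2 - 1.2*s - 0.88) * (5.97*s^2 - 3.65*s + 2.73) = -15.6414*s^4 + 2.399*s^3 - 8.0262*s^2 - 0.0640000000000001*s - 2.4024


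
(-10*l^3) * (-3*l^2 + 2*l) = 30*l^5 - 20*l^4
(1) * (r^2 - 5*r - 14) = r^2 - 5*r - 14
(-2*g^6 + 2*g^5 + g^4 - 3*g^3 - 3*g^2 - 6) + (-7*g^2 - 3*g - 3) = -2*g^6 + 2*g^5 + g^4 - 3*g^3 - 10*g^2 - 3*g - 9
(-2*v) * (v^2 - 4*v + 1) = -2*v^3 + 8*v^2 - 2*v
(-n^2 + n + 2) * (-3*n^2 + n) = 3*n^4 - 4*n^3 - 5*n^2 + 2*n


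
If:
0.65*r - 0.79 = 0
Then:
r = 1.22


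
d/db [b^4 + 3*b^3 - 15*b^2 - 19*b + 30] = 4*b^3 + 9*b^2 - 30*b - 19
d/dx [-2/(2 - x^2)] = -4*x/(x^2 - 2)^2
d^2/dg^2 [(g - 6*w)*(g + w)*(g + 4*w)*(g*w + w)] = 2*w*(6*g^2 - 3*g*w + 3*g - 26*w^2 - w)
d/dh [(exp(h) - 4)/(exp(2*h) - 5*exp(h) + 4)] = -exp(h)/(exp(2*h) - 2*exp(h) + 1)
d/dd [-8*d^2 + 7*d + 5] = 7 - 16*d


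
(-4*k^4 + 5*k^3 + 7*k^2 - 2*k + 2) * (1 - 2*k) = 8*k^5 - 14*k^4 - 9*k^3 + 11*k^2 - 6*k + 2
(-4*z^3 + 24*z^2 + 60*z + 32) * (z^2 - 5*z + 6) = -4*z^5 + 44*z^4 - 84*z^3 - 124*z^2 + 200*z + 192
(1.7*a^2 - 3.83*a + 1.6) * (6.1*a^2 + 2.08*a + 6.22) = 10.37*a^4 - 19.827*a^3 + 12.3676*a^2 - 20.4946*a + 9.952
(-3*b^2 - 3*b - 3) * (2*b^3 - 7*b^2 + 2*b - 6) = -6*b^5 + 15*b^4 + 9*b^3 + 33*b^2 + 12*b + 18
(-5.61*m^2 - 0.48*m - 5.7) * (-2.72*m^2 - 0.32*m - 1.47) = 15.2592*m^4 + 3.1008*m^3 + 23.9043*m^2 + 2.5296*m + 8.379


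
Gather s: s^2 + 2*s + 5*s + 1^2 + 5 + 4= s^2 + 7*s + 10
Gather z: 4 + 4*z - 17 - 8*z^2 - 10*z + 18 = -8*z^2 - 6*z + 5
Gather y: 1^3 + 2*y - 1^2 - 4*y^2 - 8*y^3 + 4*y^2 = -8*y^3 + 2*y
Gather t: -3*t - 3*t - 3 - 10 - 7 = -6*t - 20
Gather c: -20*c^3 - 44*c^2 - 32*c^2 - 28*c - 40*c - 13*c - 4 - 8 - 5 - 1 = -20*c^3 - 76*c^2 - 81*c - 18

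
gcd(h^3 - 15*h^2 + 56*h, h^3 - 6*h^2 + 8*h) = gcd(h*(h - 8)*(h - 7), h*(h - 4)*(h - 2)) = h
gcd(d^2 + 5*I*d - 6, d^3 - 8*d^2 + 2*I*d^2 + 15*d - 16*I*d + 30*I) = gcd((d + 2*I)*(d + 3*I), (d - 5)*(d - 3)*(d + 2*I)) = d + 2*I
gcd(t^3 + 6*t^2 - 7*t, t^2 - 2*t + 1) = t - 1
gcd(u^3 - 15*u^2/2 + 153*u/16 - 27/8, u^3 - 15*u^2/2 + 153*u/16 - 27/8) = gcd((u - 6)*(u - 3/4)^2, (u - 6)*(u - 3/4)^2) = u^3 - 15*u^2/2 + 153*u/16 - 27/8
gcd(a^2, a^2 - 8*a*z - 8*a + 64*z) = 1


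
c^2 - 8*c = c*(c - 8)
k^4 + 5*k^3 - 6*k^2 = k^2*(k - 1)*(k + 6)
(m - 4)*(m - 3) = m^2 - 7*m + 12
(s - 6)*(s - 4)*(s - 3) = s^3 - 13*s^2 + 54*s - 72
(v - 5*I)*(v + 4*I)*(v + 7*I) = v^3 + 6*I*v^2 + 27*v + 140*I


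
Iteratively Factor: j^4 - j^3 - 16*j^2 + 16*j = (j)*(j^3 - j^2 - 16*j + 16) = j*(j - 4)*(j^2 + 3*j - 4) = j*(j - 4)*(j + 4)*(j - 1)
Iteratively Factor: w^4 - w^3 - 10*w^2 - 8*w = (w + 2)*(w^3 - 3*w^2 - 4*w) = (w + 1)*(w + 2)*(w^2 - 4*w) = (w - 4)*(w + 1)*(w + 2)*(w)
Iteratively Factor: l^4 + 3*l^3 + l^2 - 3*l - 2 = (l - 1)*(l^3 + 4*l^2 + 5*l + 2) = (l - 1)*(l + 2)*(l^2 + 2*l + 1) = (l - 1)*(l + 1)*(l + 2)*(l + 1)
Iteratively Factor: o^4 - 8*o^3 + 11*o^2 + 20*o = (o - 5)*(o^3 - 3*o^2 - 4*o) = o*(o - 5)*(o^2 - 3*o - 4) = o*(o - 5)*(o - 4)*(o + 1)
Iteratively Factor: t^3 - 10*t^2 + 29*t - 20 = (t - 4)*(t^2 - 6*t + 5) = (t - 5)*(t - 4)*(t - 1)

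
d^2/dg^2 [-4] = 0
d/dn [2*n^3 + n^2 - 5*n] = 6*n^2 + 2*n - 5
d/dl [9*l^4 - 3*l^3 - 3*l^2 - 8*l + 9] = 36*l^3 - 9*l^2 - 6*l - 8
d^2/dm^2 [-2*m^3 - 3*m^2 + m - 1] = -12*m - 6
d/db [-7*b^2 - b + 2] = -14*b - 1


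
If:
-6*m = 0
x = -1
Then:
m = 0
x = -1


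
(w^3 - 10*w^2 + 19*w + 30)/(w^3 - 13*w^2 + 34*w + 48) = (w - 5)/(w - 8)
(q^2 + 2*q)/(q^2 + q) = (q + 2)/(q + 1)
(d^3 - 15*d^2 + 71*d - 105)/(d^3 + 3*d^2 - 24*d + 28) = (d^3 - 15*d^2 + 71*d - 105)/(d^3 + 3*d^2 - 24*d + 28)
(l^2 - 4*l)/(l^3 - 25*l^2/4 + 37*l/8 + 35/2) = 8*l/(8*l^2 - 18*l - 35)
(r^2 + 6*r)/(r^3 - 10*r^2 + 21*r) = (r + 6)/(r^2 - 10*r + 21)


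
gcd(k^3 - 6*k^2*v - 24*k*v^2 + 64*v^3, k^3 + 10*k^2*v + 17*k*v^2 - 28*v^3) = k + 4*v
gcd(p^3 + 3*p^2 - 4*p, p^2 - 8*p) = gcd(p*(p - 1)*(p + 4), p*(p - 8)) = p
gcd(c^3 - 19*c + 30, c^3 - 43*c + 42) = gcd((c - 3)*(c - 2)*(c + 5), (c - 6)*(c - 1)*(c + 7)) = 1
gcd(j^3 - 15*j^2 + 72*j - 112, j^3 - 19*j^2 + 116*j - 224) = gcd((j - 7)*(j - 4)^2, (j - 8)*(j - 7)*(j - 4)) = j^2 - 11*j + 28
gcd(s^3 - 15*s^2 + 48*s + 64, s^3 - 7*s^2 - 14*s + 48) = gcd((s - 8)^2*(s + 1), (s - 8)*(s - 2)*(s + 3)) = s - 8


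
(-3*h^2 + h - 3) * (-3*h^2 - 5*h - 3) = 9*h^4 + 12*h^3 + 13*h^2 + 12*h + 9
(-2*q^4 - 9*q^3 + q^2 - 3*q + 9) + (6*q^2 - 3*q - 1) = -2*q^4 - 9*q^3 + 7*q^2 - 6*q + 8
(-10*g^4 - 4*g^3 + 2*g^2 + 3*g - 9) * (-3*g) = 30*g^5 + 12*g^4 - 6*g^3 - 9*g^2 + 27*g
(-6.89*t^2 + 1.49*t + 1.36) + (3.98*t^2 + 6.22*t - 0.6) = -2.91*t^2 + 7.71*t + 0.76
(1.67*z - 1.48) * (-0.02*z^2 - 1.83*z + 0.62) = -0.0334*z^3 - 3.0265*z^2 + 3.7438*z - 0.9176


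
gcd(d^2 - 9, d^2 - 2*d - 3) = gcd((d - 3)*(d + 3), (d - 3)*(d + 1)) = d - 3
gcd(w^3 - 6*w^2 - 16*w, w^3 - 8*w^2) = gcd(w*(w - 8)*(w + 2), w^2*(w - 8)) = w^2 - 8*w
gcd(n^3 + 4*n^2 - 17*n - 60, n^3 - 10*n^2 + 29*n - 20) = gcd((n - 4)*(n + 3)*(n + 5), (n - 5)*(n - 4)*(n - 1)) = n - 4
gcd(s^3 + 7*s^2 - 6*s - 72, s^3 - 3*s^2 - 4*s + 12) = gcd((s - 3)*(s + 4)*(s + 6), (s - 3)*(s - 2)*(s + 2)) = s - 3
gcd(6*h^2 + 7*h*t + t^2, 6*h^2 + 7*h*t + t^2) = 6*h^2 + 7*h*t + t^2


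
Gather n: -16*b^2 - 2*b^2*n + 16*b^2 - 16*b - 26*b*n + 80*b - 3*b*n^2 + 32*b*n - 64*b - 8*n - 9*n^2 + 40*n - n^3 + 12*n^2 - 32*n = -n^3 + n^2*(3 - 3*b) + n*(-2*b^2 + 6*b)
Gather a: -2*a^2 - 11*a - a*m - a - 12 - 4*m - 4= -2*a^2 + a*(-m - 12) - 4*m - 16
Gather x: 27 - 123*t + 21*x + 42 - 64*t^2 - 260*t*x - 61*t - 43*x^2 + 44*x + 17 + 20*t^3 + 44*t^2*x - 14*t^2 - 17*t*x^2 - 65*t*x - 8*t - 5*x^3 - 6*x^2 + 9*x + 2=20*t^3 - 78*t^2 - 192*t - 5*x^3 + x^2*(-17*t - 49) + x*(44*t^2 - 325*t + 74) + 88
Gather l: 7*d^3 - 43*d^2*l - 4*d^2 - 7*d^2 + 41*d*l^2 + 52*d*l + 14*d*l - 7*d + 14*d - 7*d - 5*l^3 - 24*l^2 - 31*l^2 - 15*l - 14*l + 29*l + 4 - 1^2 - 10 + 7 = 7*d^3 - 11*d^2 - 5*l^3 + l^2*(41*d - 55) + l*(-43*d^2 + 66*d)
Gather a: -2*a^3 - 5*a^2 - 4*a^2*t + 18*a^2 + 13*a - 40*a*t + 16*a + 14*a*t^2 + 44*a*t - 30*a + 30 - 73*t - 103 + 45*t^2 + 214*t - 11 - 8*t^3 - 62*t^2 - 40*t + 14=-2*a^3 + a^2*(13 - 4*t) + a*(14*t^2 + 4*t - 1) - 8*t^3 - 17*t^2 + 101*t - 70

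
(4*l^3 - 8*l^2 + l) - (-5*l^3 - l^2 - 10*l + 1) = 9*l^3 - 7*l^2 + 11*l - 1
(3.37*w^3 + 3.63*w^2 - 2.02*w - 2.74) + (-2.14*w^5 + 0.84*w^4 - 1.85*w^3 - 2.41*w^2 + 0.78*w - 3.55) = -2.14*w^5 + 0.84*w^4 + 1.52*w^3 + 1.22*w^2 - 1.24*w - 6.29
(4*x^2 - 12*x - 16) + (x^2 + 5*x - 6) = 5*x^2 - 7*x - 22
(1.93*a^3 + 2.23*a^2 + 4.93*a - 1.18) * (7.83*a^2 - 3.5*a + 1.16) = 15.1119*a^5 + 10.7059*a^4 + 33.0357*a^3 - 23.9076*a^2 + 9.8488*a - 1.3688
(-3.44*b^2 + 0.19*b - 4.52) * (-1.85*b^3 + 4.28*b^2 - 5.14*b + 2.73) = 6.364*b^5 - 15.0747*b^4 + 26.8568*b^3 - 29.7134*b^2 + 23.7515*b - 12.3396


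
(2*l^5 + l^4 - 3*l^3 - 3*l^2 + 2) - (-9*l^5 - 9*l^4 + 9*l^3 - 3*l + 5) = 11*l^5 + 10*l^4 - 12*l^3 - 3*l^2 + 3*l - 3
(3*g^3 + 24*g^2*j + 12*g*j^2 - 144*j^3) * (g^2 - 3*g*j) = 3*g^5 + 15*g^4*j - 60*g^3*j^2 - 180*g^2*j^3 + 432*g*j^4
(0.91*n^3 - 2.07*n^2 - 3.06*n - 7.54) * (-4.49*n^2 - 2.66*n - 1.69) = -4.0859*n^5 + 6.8737*n^4 + 17.7077*n^3 + 45.4925*n^2 + 25.2278*n + 12.7426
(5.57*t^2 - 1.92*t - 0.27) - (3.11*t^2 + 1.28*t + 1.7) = 2.46*t^2 - 3.2*t - 1.97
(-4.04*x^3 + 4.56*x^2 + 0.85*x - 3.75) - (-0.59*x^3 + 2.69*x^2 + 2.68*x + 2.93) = -3.45*x^3 + 1.87*x^2 - 1.83*x - 6.68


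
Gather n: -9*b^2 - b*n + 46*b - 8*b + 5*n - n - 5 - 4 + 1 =-9*b^2 + 38*b + n*(4 - b) - 8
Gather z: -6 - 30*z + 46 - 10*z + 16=56 - 40*z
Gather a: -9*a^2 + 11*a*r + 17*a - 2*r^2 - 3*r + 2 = -9*a^2 + a*(11*r + 17) - 2*r^2 - 3*r + 2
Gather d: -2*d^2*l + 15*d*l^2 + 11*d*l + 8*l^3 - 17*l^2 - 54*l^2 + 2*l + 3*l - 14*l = -2*d^2*l + d*(15*l^2 + 11*l) + 8*l^3 - 71*l^2 - 9*l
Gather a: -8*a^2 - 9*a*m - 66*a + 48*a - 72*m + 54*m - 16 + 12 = -8*a^2 + a*(-9*m - 18) - 18*m - 4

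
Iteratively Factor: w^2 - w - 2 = (w - 2)*(w + 1)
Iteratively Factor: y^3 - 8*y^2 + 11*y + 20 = (y - 4)*(y^2 - 4*y - 5) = (y - 5)*(y - 4)*(y + 1)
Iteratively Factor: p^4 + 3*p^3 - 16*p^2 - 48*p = (p)*(p^3 + 3*p^2 - 16*p - 48) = p*(p + 3)*(p^2 - 16) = p*(p - 4)*(p + 3)*(p + 4)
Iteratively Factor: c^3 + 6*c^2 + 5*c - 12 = (c + 4)*(c^2 + 2*c - 3) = (c + 3)*(c + 4)*(c - 1)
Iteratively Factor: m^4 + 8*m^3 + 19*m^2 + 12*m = (m + 4)*(m^3 + 4*m^2 + 3*m) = (m + 1)*(m + 4)*(m^2 + 3*m) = m*(m + 1)*(m + 4)*(m + 3)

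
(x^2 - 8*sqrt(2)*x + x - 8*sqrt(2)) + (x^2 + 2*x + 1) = 2*x^2 - 8*sqrt(2)*x + 3*x - 8*sqrt(2) + 1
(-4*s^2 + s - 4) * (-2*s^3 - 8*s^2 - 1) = 8*s^5 + 30*s^4 + 36*s^2 - s + 4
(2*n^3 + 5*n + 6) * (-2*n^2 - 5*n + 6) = -4*n^5 - 10*n^4 + 2*n^3 - 37*n^2 + 36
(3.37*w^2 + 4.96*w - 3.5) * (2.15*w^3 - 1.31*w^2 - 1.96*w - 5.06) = 7.2455*w^5 + 6.2493*w^4 - 20.6278*w^3 - 22.1888*w^2 - 18.2376*w + 17.71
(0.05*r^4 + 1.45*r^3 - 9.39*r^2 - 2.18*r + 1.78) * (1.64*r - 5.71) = 0.082*r^5 + 2.0925*r^4 - 23.6791*r^3 + 50.0417*r^2 + 15.367*r - 10.1638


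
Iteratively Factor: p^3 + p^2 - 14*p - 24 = (p - 4)*(p^2 + 5*p + 6) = (p - 4)*(p + 2)*(p + 3)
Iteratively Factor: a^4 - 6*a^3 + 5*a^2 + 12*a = (a - 3)*(a^3 - 3*a^2 - 4*a) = (a - 4)*(a - 3)*(a^2 + a) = a*(a - 4)*(a - 3)*(a + 1)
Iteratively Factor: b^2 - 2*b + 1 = (b - 1)*(b - 1)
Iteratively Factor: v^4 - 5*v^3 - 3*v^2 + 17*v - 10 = (v - 1)*(v^3 - 4*v^2 - 7*v + 10) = (v - 1)^2*(v^2 - 3*v - 10) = (v - 1)^2*(v + 2)*(v - 5)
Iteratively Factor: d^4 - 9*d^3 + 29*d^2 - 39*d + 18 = (d - 2)*(d^3 - 7*d^2 + 15*d - 9) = (d - 3)*(d - 2)*(d^2 - 4*d + 3) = (d - 3)*(d - 2)*(d - 1)*(d - 3)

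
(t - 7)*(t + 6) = t^2 - t - 42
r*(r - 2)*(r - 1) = r^3 - 3*r^2 + 2*r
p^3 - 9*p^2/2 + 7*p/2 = p*(p - 7/2)*(p - 1)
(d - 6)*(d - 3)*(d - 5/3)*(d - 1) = d^4 - 35*d^3/3 + 131*d^2/3 - 63*d + 30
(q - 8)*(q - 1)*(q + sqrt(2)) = q^3 - 9*q^2 + sqrt(2)*q^2 - 9*sqrt(2)*q + 8*q + 8*sqrt(2)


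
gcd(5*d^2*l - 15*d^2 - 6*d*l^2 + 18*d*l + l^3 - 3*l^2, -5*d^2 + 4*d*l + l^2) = d - l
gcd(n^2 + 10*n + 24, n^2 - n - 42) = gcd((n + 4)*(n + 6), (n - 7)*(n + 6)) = n + 6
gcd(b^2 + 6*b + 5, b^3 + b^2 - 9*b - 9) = b + 1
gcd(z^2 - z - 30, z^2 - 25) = z + 5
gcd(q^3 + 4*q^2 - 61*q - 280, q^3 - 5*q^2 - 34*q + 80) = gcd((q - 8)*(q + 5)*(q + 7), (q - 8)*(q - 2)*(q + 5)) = q^2 - 3*q - 40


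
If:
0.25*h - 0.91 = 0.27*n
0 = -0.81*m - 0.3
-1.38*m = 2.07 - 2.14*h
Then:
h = 0.73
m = -0.37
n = -2.70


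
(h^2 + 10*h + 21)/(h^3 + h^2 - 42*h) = (h + 3)/(h*(h - 6))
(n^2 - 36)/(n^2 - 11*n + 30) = (n + 6)/(n - 5)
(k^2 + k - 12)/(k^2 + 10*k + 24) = (k - 3)/(k + 6)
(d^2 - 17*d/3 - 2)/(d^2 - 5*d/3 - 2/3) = (d - 6)/(d - 2)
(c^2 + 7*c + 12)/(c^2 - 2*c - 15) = (c + 4)/(c - 5)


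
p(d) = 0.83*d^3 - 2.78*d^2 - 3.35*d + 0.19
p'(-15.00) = 640.30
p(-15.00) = -3376.31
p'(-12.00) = 421.93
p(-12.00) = -1794.17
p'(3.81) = 11.61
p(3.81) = -7.02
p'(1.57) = -5.94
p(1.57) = -8.71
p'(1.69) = -5.63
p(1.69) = -9.41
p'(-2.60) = 27.94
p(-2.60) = -24.48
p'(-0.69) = 1.67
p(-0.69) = 0.91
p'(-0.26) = -1.74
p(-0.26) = 0.86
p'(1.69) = -5.63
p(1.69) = -9.41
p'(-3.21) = 40.15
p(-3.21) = -45.16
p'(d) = 2.49*d^2 - 5.56*d - 3.35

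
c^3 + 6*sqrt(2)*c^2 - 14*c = c*(c - sqrt(2))*(c + 7*sqrt(2))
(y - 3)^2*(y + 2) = y^3 - 4*y^2 - 3*y + 18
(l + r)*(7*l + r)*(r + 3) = 7*l^2*r + 21*l^2 + 8*l*r^2 + 24*l*r + r^3 + 3*r^2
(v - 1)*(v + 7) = v^2 + 6*v - 7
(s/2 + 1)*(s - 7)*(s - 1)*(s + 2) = s^4/2 - 2*s^3 - 21*s^2/2 - 2*s + 14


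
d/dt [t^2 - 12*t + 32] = 2*t - 12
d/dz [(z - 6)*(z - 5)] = 2*z - 11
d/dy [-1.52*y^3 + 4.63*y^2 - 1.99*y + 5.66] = -4.56*y^2 + 9.26*y - 1.99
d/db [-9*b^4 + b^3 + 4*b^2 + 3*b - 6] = -36*b^3 + 3*b^2 + 8*b + 3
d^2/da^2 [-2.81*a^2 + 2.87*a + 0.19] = -5.62000000000000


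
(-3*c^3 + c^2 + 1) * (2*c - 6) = -6*c^4 + 20*c^3 - 6*c^2 + 2*c - 6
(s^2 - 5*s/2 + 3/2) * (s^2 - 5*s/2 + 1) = s^4 - 5*s^3 + 35*s^2/4 - 25*s/4 + 3/2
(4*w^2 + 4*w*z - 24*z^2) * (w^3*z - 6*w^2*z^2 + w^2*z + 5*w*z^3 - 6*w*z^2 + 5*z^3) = 4*w^5*z - 20*w^4*z^2 + 4*w^4*z - 28*w^3*z^3 - 20*w^3*z^2 + 164*w^2*z^4 - 28*w^2*z^3 - 120*w*z^5 + 164*w*z^4 - 120*z^5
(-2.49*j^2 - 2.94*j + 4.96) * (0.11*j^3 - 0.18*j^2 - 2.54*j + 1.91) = -0.2739*j^5 + 0.1248*j^4 + 7.3994*j^3 + 1.8189*j^2 - 18.2138*j + 9.4736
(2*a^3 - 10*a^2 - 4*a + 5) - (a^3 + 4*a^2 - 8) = a^3 - 14*a^2 - 4*a + 13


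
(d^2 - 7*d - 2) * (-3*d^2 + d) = -3*d^4 + 22*d^3 - d^2 - 2*d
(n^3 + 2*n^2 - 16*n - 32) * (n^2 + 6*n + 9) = n^5 + 8*n^4 + 5*n^3 - 110*n^2 - 336*n - 288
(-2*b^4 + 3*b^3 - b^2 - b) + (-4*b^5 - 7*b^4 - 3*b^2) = -4*b^5 - 9*b^4 + 3*b^3 - 4*b^2 - b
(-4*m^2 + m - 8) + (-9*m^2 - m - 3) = -13*m^2 - 11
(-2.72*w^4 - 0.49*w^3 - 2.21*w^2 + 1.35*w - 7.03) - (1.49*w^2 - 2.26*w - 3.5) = -2.72*w^4 - 0.49*w^3 - 3.7*w^2 + 3.61*w - 3.53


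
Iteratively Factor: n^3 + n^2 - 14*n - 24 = (n - 4)*(n^2 + 5*n + 6) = (n - 4)*(n + 3)*(n + 2)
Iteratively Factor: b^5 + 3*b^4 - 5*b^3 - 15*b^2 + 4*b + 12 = (b - 1)*(b^4 + 4*b^3 - b^2 - 16*b - 12) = (b - 1)*(b + 3)*(b^3 + b^2 - 4*b - 4) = (b - 2)*(b - 1)*(b + 3)*(b^2 + 3*b + 2) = (b - 2)*(b - 1)*(b + 1)*(b + 3)*(b + 2)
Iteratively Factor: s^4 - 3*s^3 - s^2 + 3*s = (s - 3)*(s^3 - s) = s*(s - 3)*(s^2 - 1) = s*(s - 3)*(s + 1)*(s - 1)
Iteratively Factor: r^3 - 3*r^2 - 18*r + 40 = (r - 5)*(r^2 + 2*r - 8) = (r - 5)*(r + 4)*(r - 2)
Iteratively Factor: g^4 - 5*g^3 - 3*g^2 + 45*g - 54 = (g - 2)*(g^3 - 3*g^2 - 9*g + 27) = (g - 2)*(g + 3)*(g^2 - 6*g + 9) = (g - 3)*(g - 2)*(g + 3)*(g - 3)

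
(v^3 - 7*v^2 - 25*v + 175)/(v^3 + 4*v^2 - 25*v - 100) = (v - 7)/(v + 4)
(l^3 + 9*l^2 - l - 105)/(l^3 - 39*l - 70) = (l^2 + 4*l - 21)/(l^2 - 5*l - 14)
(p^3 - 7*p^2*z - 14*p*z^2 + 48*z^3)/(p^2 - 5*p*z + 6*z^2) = (-p^2 + 5*p*z + 24*z^2)/(-p + 3*z)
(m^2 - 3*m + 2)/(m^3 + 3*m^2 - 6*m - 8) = (m - 1)/(m^2 + 5*m + 4)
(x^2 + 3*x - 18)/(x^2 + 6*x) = (x - 3)/x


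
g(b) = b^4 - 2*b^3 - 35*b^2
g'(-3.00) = 48.00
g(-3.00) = -180.00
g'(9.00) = 1800.00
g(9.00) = 2268.00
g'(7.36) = 754.54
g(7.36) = 241.03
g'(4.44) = -78.97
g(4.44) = -476.41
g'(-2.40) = 78.14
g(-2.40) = -140.77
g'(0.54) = -38.92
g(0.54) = -10.44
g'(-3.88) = -52.37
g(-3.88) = -183.45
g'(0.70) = -50.57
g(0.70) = -17.60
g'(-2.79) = 61.72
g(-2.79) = -168.42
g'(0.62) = -44.75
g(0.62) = -13.78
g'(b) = 4*b^3 - 6*b^2 - 70*b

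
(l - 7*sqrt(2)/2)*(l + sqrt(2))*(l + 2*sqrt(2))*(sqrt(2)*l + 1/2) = sqrt(2)*l^4 - l^3/2 - 69*sqrt(2)*l^2/4 - 73*l/2 - 7*sqrt(2)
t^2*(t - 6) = t^3 - 6*t^2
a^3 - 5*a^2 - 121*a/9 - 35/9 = (a - 7)*(a + 1/3)*(a + 5/3)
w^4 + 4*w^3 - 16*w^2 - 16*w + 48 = (w - 2)^2*(w + 2)*(w + 6)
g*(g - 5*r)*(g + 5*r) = g^3 - 25*g*r^2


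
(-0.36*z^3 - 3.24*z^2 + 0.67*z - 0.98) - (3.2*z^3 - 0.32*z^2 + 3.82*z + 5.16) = -3.56*z^3 - 2.92*z^2 - 3.15*z - 6.14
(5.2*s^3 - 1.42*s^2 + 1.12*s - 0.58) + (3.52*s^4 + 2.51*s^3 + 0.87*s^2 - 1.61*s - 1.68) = 3.52*s^4 + 7.71*s^3 - 0.55*s^2 - 0.49*s - 2.26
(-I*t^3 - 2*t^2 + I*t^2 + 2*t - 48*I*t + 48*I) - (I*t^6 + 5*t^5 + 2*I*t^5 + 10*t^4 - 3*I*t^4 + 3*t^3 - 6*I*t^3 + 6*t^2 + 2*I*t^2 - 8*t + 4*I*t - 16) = -I*t^6 - 5*t^5 - 2*I*t^5 - 10*t^4 + 3*I*t^4 - 3*t^3 + 5*I*t^3 - 8*t^2 - I*t^2 + 10*t - 52*I*t + 16 + 48*I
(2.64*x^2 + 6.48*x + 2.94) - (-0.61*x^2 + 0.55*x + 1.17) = 3.25*x^2 + 5.93*x + 1.77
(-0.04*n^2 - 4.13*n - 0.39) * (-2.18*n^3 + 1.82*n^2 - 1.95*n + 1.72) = 0.0872*n^5 + 8.9306*n^4 - 6.5884*n^3 + 7.2749*n^2 - 6.3431*n - 0.6708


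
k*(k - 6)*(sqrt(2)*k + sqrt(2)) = sqrt(2)*k^3 - 5*sqrt(2)*k^2 - 6*sqrt(2)*k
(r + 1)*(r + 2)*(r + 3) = r^3 + 6*r^2 + 11*r + 6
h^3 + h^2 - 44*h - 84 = (h - 7)*(h + 2)*(h + 6)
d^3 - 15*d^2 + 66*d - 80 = (d - 8)*(d - 5)*(d - 2)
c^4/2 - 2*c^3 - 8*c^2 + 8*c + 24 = (c/2 + 1)*(c - 6)*(c - 2)*(c + 2)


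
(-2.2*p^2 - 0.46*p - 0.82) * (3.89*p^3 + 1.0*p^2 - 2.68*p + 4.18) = -8.558*p^5 - 3.9894*p^4 + 2.2462*p^3 - 8.7832*p^2 + 0.2748*p - 3.4276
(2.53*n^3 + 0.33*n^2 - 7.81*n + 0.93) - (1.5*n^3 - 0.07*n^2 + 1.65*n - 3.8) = 1.03*n^3 + 0.4*n^2 - 9.46*n + 4.73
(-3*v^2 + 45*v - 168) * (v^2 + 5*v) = -3*v^4 + 30*v^3 + 57*v^2 - 840*v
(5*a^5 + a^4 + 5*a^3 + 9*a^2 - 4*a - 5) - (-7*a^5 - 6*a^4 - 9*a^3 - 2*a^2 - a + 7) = 12*a^5 + 7*a^4 + 14*a^3 + 11*a^2 - 3*a - 12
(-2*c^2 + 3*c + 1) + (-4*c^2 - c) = -6*c^2 + 2*c + 1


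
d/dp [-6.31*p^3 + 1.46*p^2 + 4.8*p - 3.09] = -18.93*p^2 + 2.92*p + 4.8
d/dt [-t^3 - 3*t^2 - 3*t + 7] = -3*t^2 - 6*t - 3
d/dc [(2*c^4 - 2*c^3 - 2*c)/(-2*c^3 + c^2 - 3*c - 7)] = 2*(-2*c^6 + 2*c^5 - 10*c^4 - 26*c^3 + 22*c^2 + 7)/(4*c^6 - 4*c^5 + 13*c^4 + 22*c^3 - 5*c^2 + 42*c + 49)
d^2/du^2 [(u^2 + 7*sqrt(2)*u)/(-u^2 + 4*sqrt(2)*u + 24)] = 2*(-11*sqrt(2)*u^3 - 72*u^2 - 504*sqrt(2)*u + 768)/(u^6 - 12*sqrt(2)*u^5 + 24*u^4 + 448*sqrt(2)*u^3 - 576*u^2 - 6912*sqrt(2)*u - 13824)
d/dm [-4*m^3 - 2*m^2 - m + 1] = -12*m^2 - 4*m - 1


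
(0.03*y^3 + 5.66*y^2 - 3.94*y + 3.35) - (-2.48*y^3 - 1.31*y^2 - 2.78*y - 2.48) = 2.51*y^3 + 6.97*y^2 - 1.16*y + 5.83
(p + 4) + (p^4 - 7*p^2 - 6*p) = p^4 - 7*p^2 - 5*p + 4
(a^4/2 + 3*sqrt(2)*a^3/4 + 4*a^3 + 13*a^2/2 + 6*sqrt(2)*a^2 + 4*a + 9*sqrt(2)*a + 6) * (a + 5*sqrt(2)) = a^5/2 + 4*a^4 + 13*sqrt(2)*a^4/4 + 14*a^3 + 26*sqrt(2)*a^3 + 83*sqrt(2)*a^2/2 + 64*a^2 + 20*sqrt(2)*a + 96*a + 30*sqrt(2)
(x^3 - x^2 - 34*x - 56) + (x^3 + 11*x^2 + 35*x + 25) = 2*x^3 + 10*x^2 + x - 31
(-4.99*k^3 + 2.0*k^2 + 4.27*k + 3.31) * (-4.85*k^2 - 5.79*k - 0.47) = 24.2015*k^5 + 19.1921*k^4 - 29.9442*k^3 - 41.7168*k^2 - 21.1718*k - 1.5557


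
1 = 1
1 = 1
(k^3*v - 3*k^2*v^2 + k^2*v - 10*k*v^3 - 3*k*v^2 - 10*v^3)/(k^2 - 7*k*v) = v*(k^3 - 3*k^2*v + k^2 - 10*k*v^2 - 3*k*v - 10*v^2)/(k*(k - 7*v))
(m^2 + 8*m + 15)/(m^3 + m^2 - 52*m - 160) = (m + 3)/(m^2 - 4*m - 32)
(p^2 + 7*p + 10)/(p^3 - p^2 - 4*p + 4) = (p + 5)/(p^2 - 3*p + 2)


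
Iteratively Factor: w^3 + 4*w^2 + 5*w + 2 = (w + 1)*(w^2 + 3*w + 2) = (w + 1)*(w + 2)*(w + 1)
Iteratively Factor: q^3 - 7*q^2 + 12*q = (q - 4)*(q^2 - 3*q) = (q - 4)*(q - 3)*(q)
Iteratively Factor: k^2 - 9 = (k + 3)*(k - 3)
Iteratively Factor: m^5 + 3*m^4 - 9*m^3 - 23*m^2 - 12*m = (m)*(m^4 + 3*m^3 - 9*m^2 - 23*m - 12) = m*(m + 1)*(m^3 + 2*m^2 - 11*m - 12) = m*(m + 1)^2*(m^2 + m - 12) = m*(m + 1)^2*(m + 4)*(m - 3)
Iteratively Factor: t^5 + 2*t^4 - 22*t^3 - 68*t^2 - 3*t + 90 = (t + 3)*(t^4 - t^3 - 19*t^2 - 11*t + 30) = (t - 1)*(t + 3)*(t^3 - 19*t - 30) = (t - 1)*(t + 3)^2*(t^2 - 3*t - 10) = (t - 1)*(t + 2)*(t + 3)^2*(t - 5)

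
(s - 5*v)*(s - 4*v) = s^2 - 9*s*v + 20*v^2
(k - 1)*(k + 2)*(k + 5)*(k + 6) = k^4 + 12*k^3 + 39*k^2 + 8*k - 60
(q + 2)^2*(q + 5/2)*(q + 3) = q^4 + 19*q^3/2 + 67*q^2/2 + 52*q + 30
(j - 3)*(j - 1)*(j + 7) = j^3 + 3*j^2 - 25*j + 21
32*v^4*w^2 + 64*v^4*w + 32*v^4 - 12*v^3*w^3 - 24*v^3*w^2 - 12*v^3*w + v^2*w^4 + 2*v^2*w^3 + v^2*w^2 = (-8*v + w)*(-4*v + w)*(v*w + v)^2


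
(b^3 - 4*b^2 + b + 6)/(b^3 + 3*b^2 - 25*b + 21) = (b^2 - b - 2)/(b^2 + 6*b - 7)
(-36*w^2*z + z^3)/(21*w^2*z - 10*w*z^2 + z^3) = (-36*w^2 + z^2)/(21*w^2 - 10*w*z + z^2)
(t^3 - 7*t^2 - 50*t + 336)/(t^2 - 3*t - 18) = (t^2 - t - 56)/(t + 3)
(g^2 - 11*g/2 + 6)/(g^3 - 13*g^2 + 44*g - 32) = (g - 3/2)/(g^2 - 9*g + 8)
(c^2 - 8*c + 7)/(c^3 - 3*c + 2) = (c - 7)/(c^2 + c - 2)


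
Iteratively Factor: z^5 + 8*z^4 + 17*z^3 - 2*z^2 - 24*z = (z)*(z^4 + 8*z^3 + 17*z^2 - 2*z - 24) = z*(z - 1)*(z^3 + 9*z^2 + 26*z + 24) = z*(z - 1)*(z + 2)*(z^2 + 7*z + 12) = z*(z - 1)*(z + 2)*(z + 3)*(z + 4)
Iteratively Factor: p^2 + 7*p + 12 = (p + 3)*(p + 4)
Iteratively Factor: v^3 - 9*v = (v)*(v^2 - 9) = v*(v + 3)*(v - 3)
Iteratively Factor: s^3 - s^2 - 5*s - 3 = (s + 1)*(s^2 - 2*s - 3) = (s - 3)*(s + 1)*(s + 1)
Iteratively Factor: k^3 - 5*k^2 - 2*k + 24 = (k - 4)*(k^2 - k - 6) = (k - 4)*(k + 2)*(k - 3)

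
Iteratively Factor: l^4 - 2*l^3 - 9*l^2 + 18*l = (l - 2)*(l^3 - 9*l) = (l - 3)*(l - 2)*(l^2 + 3*l) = l*(l - 3)*(l - 2)*(l + 3)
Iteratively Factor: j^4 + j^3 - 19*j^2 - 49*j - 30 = (j + 1)*(j^3 - 19*j - 30) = (j + 1)*(j + 2)*(j^2 - 2*j - 15) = (j + 1)*(j + 2)*(j + 3)*(j - 5)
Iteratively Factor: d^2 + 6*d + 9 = (d + 3)*(d + 3)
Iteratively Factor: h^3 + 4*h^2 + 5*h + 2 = (h + 2)*(h^2 + 2*h + 1) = (h + 1)*(h + 2)*(h + 1)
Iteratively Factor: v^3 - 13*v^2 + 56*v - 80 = (v - 4)*(v^2 - 9*v + 20) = (v - 5)*(v - 4)*(v - 4)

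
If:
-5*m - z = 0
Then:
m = -z/5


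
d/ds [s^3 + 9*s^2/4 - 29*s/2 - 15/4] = 3*s^2 + 9*s/2 - 29/2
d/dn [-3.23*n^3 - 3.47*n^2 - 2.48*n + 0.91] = -9.69*n^2 - 6.94*n - 2.48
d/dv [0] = 0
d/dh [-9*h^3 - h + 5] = -27*h^2 - 1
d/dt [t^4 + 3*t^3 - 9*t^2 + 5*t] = 4*t^3 + 9*t^2 - 18*t + 5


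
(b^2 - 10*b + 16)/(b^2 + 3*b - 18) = (b^2 - 10*b + 16)/(b^2 + 3*b - 18)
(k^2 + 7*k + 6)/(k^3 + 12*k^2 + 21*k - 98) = (k^2 + 7*k + 6)/(k^3 + 12*k^2 + 21*k - 98)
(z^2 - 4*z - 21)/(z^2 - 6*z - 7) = (z + 3)/(z + 1)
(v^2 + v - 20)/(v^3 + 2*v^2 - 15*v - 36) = (v + 5)/(v^2 + 6*v + 9)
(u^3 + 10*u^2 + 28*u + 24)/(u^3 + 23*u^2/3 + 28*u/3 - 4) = 3*(u + 2)/(3*u - 1)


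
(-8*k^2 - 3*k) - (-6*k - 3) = -8*k^2 + 3*k + 3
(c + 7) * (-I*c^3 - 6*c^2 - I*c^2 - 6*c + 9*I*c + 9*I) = -I*c^4 - 6*c^3 - 8*I*c^3 - 48*c^2 + 2*I*c^2 - 42*c + 72*I*c + 63*I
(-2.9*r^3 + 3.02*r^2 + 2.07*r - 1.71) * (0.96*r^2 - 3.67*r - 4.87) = -2.784*r^5 + 13.5422*r^4 + 5.0268*r^3 - 23.9459*r^2 - 3.8052*r + 8.3277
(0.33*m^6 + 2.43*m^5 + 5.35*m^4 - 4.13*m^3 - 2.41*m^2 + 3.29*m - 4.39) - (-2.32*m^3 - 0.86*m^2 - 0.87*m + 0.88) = 0.33*m^6 + 2.43*m^5 + 5.35*m^4 - 1.81*m^3 - 1.55*m^2 + 4.16*m - 5.27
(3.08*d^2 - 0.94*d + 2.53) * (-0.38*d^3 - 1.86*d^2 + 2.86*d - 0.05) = -1.1704*d^5 - 5.3716*d^4 + 9.5958*d^3 - 7.5482*d^2 + 7.2828*d - 0.1265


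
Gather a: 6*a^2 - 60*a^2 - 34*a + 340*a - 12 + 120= -54*a^2 + 306*a + 108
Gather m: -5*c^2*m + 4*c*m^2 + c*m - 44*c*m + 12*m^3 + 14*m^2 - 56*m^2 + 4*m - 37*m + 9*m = 12*m^3 + m^2*(4*c - 42) + m*(-5*c^2 - 43*c - 24)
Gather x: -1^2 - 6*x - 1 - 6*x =-12*x - 2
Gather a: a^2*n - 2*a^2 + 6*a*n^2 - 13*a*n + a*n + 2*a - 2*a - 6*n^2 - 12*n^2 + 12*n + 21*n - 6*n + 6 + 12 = a^2*(n - 2) + a*(6*n^2 - 12*n) - 18*n^2 + 27*n + 18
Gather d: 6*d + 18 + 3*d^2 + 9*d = 3*d^2 + 15*d + 18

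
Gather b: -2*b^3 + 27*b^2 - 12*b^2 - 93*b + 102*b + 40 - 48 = -2*b^3 + 15*b^2 + 9*b - 8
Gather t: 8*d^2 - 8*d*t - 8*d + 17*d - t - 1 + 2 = 8*d^2 + 9*d + t*(-8*d - 1) + 1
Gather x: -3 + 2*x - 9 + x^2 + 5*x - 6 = x^2 + 7*x - 18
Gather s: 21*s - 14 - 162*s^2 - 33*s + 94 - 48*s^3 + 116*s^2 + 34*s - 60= -48*s^3 - 46*s^2 + 22*s + 20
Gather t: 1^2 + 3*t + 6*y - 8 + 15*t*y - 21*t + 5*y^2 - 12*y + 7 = t*(15*y - 18) + 5*y^2 - 6*y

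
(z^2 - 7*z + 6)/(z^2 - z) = (z - 6)/z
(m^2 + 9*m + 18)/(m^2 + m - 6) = (m + 6)/(m - 2)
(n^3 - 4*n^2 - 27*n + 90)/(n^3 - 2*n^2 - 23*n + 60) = (n - 6)/(n - 4)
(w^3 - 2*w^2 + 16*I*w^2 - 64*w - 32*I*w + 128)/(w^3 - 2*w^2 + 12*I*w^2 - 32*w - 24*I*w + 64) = (w + 8*I)/(w + 4*I)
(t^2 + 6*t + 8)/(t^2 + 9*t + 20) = (t + 2)/(t + 5)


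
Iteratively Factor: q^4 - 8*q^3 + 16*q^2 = (q - 4)*(q^3 - 4*q^2) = q*(q - 4)*(q^2 - 4*q) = q^2*(q - 4)*(q - 4)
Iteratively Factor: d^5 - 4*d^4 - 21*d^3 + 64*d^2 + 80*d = (d + 1)*(d^4 - 5*d^3 - 16*d^2 + 80*d) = d*(d + 1)*(d^3 - 5*d^2 - 16*d + 80) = d*(d - 4)*(d + 1)*(d^2 - d - 20) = d*(d - 4)*(d + 1)*(d + 4)*(d - 5)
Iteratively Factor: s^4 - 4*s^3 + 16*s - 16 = (s - 2)*(s^3 - 2*s^2 - 4*s + 8) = (s - 2)^2*(s^2 - 4) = (s - 2)^3*(s + 2)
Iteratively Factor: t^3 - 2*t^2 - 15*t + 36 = (t - 3)*(t^2 + t - 12) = (t - 3)*(t + 4)*(t - 3)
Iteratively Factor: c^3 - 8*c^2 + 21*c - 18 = (c - 2)*(c^2 - 6*c + 9) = (c - 3)*(c - 2)*(c - 3)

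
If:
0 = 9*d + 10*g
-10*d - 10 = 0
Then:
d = -1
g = 9/10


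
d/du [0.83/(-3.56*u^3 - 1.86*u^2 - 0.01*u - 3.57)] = (8.8644*u^2 + 3.0876*u + 0.0083)/(3.56*u^3 + 1.86*u^2 + 0.01*u + 3.57)^2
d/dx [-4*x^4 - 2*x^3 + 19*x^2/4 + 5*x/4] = -16*x^3 - 6*x^2 + 19*x/2 + 5/4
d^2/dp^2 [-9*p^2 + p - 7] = -18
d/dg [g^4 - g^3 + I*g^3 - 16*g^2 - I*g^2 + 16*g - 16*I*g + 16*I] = 4*g^3 + 3*g^2*(-1 + I) - 2*g*(16 + I) + 16 - 16*I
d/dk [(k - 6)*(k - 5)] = 2*k - 11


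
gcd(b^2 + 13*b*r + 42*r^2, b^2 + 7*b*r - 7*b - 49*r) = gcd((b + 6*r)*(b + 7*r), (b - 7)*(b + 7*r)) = b + 7*r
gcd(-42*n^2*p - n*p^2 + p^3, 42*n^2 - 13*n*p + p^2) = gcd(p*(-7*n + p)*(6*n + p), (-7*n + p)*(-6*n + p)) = -7*n + p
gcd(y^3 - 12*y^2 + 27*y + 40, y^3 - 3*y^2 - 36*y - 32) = y^2 - 7*y - 8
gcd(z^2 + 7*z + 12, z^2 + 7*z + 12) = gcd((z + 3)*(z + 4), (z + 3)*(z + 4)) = z^2 + 7*z + 12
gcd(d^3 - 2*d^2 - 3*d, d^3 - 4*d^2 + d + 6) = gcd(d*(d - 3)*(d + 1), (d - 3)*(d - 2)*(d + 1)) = d^2 - 2*d - 3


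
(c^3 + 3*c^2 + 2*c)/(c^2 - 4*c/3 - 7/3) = 3*c*(c + 2)/(3*c - 7)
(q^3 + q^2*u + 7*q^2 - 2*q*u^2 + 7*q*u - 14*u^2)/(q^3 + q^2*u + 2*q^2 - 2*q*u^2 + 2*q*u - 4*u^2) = (q + 7)/(q + 2)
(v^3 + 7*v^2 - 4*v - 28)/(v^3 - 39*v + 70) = (v + 2)/(v - 5)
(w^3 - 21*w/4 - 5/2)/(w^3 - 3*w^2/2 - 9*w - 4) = (w - 5/2)/(w - 4)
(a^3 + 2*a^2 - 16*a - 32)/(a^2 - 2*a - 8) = a + 4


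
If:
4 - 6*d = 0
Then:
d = 2/3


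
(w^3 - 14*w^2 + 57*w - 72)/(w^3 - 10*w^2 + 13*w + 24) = (w - 3)/(w + 1)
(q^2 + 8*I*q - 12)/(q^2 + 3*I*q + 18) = (q + 2*I)/(q - 3*I)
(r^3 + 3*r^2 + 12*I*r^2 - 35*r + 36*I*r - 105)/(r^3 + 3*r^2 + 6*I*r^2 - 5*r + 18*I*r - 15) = (r + 7*I)/(r + I)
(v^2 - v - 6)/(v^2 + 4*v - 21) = (v + 2)/(v + 7)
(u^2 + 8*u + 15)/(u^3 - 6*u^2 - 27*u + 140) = (u + 3)/(u^2 - 11*u + 28)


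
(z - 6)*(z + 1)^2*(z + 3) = z^4 - z^3 - 23*z^2 - 39*z - 18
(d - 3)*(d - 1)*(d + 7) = d^3 + 3*d^2 - 25*d + 21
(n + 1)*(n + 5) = n^2 + 6*n + 5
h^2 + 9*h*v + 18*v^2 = (h + 3*v)*(h + 6*v)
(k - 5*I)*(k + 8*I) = k^2 + 3*I*k + 40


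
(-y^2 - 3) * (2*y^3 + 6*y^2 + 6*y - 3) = -2*y^5 - 6*y^4 - 12*y^3 - 15*y^2 - 18*y + 9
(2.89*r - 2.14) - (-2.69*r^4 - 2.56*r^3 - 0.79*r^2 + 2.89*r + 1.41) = 2.69*r^4 + 2.56*r^3 + 0.79*r^2 - 3.55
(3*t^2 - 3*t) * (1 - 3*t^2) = -9*t^4 + 9*t^3 + 3*t^2 - 3*t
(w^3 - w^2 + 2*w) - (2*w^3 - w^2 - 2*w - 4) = -w^3 + 4*w + 4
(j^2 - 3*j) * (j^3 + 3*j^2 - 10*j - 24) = j^5 - 19*j^3 + 6*j^2 + 72*j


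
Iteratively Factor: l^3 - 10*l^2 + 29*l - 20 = (l - 1)*(l^2 - 9*l + 20) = (l - 4)*(l - 1)*(l - 5)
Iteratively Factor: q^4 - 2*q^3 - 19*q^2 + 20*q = (q + 4)*(q^3 - 6*q^2 + 5*q) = (q - 5)*(q + 4)*(q^2 - q) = q*(q - 5)*(q + 4)*(q - 1)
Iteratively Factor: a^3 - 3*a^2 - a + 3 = (a + 1)*(a^2 - 4*a + 3) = (a - 1)*(a + 1)*(a - 3)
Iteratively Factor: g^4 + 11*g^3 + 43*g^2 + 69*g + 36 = (g + 3)*(g^3 + 8*g^2 + 19*g + 12) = (g + 1)*(g + 3)*(g^2 + 7*g + 12) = (g + 1)*(g + 3)^2*(g + 4)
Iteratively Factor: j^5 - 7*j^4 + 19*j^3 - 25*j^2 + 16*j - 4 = (j - 2)*(j^4 - 5*j^3 + 9*j^2 - 7*j + 2) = (j - 2)^2*(j^3 - 3*j^2 + 3*j - 1) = (j - 2)^2*(j - 1)*(j^2 - 2*j + 1) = (j - 2)^2*(j - 1)^2*(j - 1)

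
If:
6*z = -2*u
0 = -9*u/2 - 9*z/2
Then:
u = 0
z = 0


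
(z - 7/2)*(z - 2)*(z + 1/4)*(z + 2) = z^4 - 13*z^3/4 - 39*z^2/8 + 13*z + 7/2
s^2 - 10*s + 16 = (s - 8)*(s - 2)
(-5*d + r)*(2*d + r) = -10*d^2 - 3*d*r + r^2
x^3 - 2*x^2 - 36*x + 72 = (x - 6)*(x - 2)*(x + 6)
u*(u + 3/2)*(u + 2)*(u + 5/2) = u^4 + 6*u^3 + 47*u^2/4 + 15*u/2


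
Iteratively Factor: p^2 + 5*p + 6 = (p + 3)*(p + 2)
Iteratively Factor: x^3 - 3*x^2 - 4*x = (x - 4)*(x^2 + x) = (x - 4)*(x + 1)*(x)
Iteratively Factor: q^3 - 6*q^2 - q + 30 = (q + 2)*(q^2 - 8*q + 15) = (q - 5)*(q + 2)*(q - 3)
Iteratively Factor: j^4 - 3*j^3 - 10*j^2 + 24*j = (j - 4)*(j^3 + j^2 - 6*j) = j*(j - 4)*(j^2 + j - 6) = j*(j - 4)*(j + 3)*(j - 2)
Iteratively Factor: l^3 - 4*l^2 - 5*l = (l + 1)*(l^2 - 5*l) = (l - 5)*(l + 1)*(l)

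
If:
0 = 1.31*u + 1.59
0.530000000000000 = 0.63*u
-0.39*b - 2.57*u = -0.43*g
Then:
No Solution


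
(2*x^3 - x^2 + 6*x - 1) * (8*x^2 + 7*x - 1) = 16*x^5 + 6*x^4 + 39*x^3 + 35*x^2 - 13*x + 1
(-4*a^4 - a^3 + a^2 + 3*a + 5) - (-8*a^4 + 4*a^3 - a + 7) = 4*a^4 - 5*a^3 + a^2 + 4*a - 2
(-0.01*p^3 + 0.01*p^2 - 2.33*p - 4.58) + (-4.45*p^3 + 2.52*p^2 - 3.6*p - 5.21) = -4.46*p^3 + 2.53*p^2 - 5.93*p - 9.79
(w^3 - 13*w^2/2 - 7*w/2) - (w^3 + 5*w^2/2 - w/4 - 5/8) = -9*w^2 - 13*w/4 + 5/8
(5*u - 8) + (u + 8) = 6*u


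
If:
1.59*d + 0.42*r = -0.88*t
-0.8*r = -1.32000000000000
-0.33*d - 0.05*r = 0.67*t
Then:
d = -0.51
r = 1.65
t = 0.13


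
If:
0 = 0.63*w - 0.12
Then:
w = 0.19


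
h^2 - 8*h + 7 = (h - 7)*(h - 1)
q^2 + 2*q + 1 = (q + 1)^2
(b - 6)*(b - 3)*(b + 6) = b^3 - 3*b^2 - 36*b + 108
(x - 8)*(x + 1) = x^2 - 7*x - 8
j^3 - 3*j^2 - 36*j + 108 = (j - 6)*(j - 3)*(j + 6)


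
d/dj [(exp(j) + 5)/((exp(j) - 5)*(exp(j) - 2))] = (-exp(2*j) - 10*exp(j) + 45)*exp(j)/(exp(4*j) - 14*exp(3*j) + 69*exp(2*j) - 140*exp(j) + 100)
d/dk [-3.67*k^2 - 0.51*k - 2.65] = -7.34*k - 0.51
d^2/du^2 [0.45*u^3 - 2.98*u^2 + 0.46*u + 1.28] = 2.7*u - 5.96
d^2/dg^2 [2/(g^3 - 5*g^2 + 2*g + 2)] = 4*((5 - 3*g)*(g^3 - 5*g^2 + 2*g + 2) + (3*g^2 - 10*g + 2)^2)/(g^3 - 5*g^2 + 2*g + 2)^3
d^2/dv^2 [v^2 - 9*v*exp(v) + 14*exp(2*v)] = -9*v*exp(v) + 56*exp(2*v) - 18*exp(v) + 2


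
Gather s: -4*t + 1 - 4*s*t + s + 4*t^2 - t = s*(1 - 4*t) + 4*t^2 - 5*t + 1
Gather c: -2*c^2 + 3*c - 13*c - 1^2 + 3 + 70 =-2*c^2 - 10*c + 72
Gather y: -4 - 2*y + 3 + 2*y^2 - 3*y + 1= 2*y^2 - 5*y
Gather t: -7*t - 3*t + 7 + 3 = 10 - 10*t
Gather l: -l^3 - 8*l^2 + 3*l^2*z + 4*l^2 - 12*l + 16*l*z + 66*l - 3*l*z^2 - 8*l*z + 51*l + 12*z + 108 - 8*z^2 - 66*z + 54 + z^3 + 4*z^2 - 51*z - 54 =-l^3 + l^2*(3*z - 4) + l*(-3*z^2 + 8*z + 105) + z^3 - 4*z^2 - 105*z + 108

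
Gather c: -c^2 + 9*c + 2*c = -c^2 + 11*c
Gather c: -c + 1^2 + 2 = 3 - c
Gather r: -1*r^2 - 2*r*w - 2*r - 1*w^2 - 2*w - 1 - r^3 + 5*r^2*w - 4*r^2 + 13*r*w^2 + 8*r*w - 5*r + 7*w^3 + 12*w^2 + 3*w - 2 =-r^3 + r^2*(5*w - 5) + r*(13*w^2 + 6*w - 7) + 7*w^3 + 11*w^2 + w - 3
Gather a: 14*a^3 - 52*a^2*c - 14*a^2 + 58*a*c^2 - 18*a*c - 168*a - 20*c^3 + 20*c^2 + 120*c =14*a^3 + a^2*(-52*c - 14) + a*(58*c^2 - 18*c - 168) - 20*c^3 + 20*c^2 + 120*c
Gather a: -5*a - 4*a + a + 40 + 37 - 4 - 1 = 72 - 8*a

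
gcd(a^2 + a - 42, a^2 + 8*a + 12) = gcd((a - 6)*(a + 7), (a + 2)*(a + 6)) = 1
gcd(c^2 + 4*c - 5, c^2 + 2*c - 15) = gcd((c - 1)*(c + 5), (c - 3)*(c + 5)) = c + 5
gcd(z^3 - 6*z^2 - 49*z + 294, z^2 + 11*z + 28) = z + 7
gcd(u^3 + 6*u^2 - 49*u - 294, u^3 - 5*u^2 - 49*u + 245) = u^2 - 49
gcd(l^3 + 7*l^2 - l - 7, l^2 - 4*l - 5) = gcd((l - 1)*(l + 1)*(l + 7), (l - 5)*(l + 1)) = l + 1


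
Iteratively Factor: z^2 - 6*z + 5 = (z - 5)*(z - 1)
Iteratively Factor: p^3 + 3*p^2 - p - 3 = (p - 1)*(p^2 + 4*p + 3) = (p - 1)*(p + 3)*(p + 1)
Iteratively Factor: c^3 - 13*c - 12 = (c - 4)*(c^2 + 4*c + 3) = (c - 4)*(c + 3)*(c + 1)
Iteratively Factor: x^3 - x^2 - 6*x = (x + 2)*(x^2 - 3*x) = (x - 3)*(x + 2)*(x)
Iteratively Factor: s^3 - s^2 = (s)*(s^2 - s) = s^2*(s - 1)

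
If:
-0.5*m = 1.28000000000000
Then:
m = -2.56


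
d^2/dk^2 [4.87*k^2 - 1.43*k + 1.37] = 9.74000000000000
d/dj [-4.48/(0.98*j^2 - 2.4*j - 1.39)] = (8.7808*j - 10.752)/(-0.98*j^2 + 2.4*j + 1.39)^2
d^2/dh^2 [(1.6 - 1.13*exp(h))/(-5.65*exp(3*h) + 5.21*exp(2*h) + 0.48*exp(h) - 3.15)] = (144.2897*exp(6*h) - 559.473735*exp(5*h) + 561.013473*exp(4*h) - 429.315019*exp(3*h) + 355.55013*exp(2*h) - 103.69368*exp(h) + 8.793225)*exp(h)/(180.362125*exp(9*h) - 498.948675*exp(8*h) + 414.124095*exp(7*h) + 245.023984*exp(6*h) - 591.532074*exp(5*h) + 201.653793*exp(4*h) + 215.340903*exp(3*h) - 152.911395*exp(2*h) - 14.2884*exp(h) + 31.255875)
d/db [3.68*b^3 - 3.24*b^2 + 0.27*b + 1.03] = 11.04*b^2 - 6.48*b + 0.27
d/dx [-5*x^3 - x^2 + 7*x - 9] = -15*x^2 - 2*x + 7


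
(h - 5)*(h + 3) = h^2 - 2*h - 15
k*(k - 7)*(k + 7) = k^3 - 49*k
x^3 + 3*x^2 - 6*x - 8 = (x - 2)*(x + 1)*(x + 4)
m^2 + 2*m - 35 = (m - 5)*(m + 7)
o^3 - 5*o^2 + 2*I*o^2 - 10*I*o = o*(o - 5)*(o + 2*I)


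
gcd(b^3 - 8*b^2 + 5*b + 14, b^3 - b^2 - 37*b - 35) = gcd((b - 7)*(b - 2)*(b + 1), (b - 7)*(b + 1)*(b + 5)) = b^2 - 6*b - 7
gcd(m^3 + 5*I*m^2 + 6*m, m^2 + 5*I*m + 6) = m^2 + 5*I*m + 6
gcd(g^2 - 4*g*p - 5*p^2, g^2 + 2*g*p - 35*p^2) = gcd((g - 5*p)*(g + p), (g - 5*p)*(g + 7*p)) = -g + 5*p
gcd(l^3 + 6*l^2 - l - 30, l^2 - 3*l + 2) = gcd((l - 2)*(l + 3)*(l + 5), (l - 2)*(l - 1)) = l - 2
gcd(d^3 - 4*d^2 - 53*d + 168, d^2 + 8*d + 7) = d + 7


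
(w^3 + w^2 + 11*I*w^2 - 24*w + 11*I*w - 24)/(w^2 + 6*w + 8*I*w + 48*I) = (w^2 + w*(1 + 3*I) + 3*I)/(w + 6)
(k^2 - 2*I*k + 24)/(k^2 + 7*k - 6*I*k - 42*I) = (k + 4*I)/(k + 7)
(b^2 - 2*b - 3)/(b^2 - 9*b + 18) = (b + 1)/(b - 6)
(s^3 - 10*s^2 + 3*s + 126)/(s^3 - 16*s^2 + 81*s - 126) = (s + 3)/(s - 3)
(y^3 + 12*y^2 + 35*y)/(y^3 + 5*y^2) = (y + 7)/y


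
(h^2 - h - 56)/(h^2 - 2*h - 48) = (h + 7)/(h + 6)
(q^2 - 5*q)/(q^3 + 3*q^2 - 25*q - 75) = q/(q^2 + 8*q + 15)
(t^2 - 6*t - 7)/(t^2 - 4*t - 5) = (t - 7)/(t - 5)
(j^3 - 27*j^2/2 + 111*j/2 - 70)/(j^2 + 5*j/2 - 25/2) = (j^2 - 11*j + 28)/(j + 5)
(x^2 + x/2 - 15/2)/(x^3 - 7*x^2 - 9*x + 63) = (x - 5/2)/(x^2 - 10*x + 21)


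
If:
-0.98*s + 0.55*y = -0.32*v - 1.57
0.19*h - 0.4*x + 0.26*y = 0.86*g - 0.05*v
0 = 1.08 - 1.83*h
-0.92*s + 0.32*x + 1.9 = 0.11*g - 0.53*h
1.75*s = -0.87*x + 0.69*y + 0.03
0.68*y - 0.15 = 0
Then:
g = 1.31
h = 0.59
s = 1.37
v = -1.10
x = -2.54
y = 0.22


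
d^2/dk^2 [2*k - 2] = 0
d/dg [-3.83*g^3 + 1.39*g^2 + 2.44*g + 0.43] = -11.49*g^2 + 2.78*g + 2.44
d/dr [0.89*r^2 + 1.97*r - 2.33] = 1.78*r + 1.97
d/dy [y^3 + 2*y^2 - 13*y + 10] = 3*y^2 + 4*y - 13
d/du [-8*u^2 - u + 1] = -16*u - 1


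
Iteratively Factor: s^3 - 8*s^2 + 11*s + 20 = (s - 5)*(s^2 - 3*s - 4) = (s - 5)*(s - 4)*(s + 1)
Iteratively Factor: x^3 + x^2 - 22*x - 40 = (x - 5)*(x^2 + 6*x + 8) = (x - 5)*(x + 4)*(x + 2)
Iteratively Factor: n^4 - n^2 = (n + 1)*(n^3 - n^2) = (n - 1)*(n + 1)*(n^2) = n*(n - 1)*(n + 1)*(n)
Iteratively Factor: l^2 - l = (l - 1)*(l)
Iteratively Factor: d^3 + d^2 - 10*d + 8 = (d - 2)*(d^2 + 3*d - 4) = (d - 2)*(d + 4)*(d - 1)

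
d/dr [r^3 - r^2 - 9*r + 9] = 3*r^2 - 2*r - 9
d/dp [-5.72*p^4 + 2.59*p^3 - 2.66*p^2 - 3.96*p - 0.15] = -22.88*p^3 + 7.77*p^2 - 5.32*p - 3.96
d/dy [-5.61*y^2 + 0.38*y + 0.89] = 0.38 - 11.22*y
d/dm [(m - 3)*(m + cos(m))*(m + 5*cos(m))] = (3 - m)*(m + cos(m))*(5*sin(m) - 1) + (3 - m)*(m + 5*cos(m))*(sin(m) - 1) + (m + cos(m))*(m + 5*cos(m))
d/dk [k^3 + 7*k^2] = k*(3*k + 14)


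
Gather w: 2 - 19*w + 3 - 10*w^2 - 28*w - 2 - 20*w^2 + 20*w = -30*w^2 - 27*w + 3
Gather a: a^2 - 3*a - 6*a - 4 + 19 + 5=a^2 - 9*a + 20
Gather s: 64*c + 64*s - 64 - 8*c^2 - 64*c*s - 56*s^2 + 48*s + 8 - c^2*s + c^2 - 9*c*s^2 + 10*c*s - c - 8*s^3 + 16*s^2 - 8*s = -7*c^2 + 63*c - 8*s^3 + s^2*(-9*c - 40) + s*(-c^2 - 54*c + 104) - 56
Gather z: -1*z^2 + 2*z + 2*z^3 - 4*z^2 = 2*z^3 - 5*z^2 + 2*z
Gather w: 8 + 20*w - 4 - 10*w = 10*w + 4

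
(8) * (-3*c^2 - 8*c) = -24*c^2 - 64*c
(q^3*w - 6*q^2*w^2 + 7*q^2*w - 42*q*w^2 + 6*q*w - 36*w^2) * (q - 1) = q^4*w - 6*q^3*w^2 + 6*q^3*w - 36*q^2*w^2 - q^2*w + 6*q*w^2 - 6*q*w + 36*w^2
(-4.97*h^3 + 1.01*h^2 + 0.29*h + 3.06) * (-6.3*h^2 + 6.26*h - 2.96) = 31.311*h^5 - 37.4752*h^4 + 19.2068*h^3 - 20.4522*h^2 + 18.2972*h - 9.0576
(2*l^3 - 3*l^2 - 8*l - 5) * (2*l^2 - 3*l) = 4*l^5 - 12*l^4 - 7*l^3 + 14*l^2 + 15*l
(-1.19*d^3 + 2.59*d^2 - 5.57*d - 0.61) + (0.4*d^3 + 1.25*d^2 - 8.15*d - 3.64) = -0.79*d^3 + 3.84*d^2 - 13.72*d - 4.25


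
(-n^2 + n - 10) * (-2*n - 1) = 2*n^3 - n^2 + 19*n + 10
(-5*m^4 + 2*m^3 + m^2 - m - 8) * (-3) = 15*m^4 - 6*m^3 - 3*m^2 + 3*m + 24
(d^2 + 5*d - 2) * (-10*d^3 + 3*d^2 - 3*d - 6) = -10*d^5 - 47*d^4 + 32*d^3 - 27*d^2 - 24*d + 12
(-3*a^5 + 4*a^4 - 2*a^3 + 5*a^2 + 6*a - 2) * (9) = -27*a^5 + 36*a^4 - 18*a^3 + 45*a^2 + 54*a - 18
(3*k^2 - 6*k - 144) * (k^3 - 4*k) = 3*k^5 - 6*k^4 - 156*k^3 + 24*k^2 + 576*k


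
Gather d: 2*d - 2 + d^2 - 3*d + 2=d^2 - d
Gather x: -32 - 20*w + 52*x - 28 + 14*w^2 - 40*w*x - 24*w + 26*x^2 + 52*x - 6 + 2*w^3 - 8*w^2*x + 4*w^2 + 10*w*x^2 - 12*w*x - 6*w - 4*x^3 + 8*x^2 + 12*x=2*w^3 + 18*w^2 - 50*w - 4*x^3 + x^2*(10*w + 34) + x*(-8*w^2 - 52*w + 116) - 66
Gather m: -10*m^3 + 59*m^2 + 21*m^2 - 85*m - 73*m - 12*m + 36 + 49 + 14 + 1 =-10*m^3 + 80*m^2 - 170*m + 100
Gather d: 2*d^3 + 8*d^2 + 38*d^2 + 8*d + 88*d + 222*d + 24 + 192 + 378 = 2*d^3 + 46*d^2 + 318*d + 594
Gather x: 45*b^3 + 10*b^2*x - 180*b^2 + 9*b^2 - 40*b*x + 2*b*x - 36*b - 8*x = 45*b^3 - 171*b^2 - 36*b + x*(10*b^2 - 38*b - 8)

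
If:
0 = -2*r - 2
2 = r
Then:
No Solution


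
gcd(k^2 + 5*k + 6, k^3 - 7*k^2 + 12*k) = 1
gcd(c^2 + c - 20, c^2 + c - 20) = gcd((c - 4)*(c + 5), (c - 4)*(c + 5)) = c^2 + c - 20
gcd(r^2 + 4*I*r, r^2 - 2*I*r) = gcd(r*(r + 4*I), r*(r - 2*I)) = r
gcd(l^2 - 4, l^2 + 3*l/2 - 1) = l + 2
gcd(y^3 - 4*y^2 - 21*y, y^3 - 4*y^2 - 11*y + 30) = y + 3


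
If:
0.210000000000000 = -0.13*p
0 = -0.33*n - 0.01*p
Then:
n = 0.05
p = -1.62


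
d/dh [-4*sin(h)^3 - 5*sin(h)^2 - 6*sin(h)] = 2*(-5*sin(h) + 3*cos(2*h) - 6)*cos(h)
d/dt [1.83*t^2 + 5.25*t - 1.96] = 3.66*t + 5.25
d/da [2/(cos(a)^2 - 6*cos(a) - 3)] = 4*(cos(a) - 3)*sin(a)/(sin(a)^2 + 6*cos(a) + 2)^2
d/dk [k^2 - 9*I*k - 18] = 2*k - 9*I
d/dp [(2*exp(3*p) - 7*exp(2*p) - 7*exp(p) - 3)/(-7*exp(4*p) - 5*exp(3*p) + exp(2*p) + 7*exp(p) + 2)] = (14*exp(6*p) - 98*exp(5*p) - 180*exp(4*p) - 126*exp(3*p) - 75*exp(2*p) - 22*exp(p) + 7)*exp(p)/(49*exp(8*p) + 70*exp(7*p) + 11*exp(6*p) - 108*exp(5*p) - 97*exp(4*p) - 6*exp(3*p) + 53*exp(2*p) + 28*exp(p) + 4)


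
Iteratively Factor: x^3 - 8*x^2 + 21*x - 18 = (x - 3)*(x^2 - 5*x + 6) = (x - 3)^2*(x - 2)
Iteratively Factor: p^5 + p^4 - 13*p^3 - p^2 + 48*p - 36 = (p - 1)*(p^4 + 2*p^3 - 11*p^2 - 12*p + 36) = (p - 2)*(p - 1)*(p^3 + 4*p^2 - 3*p - 18) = (p - 2)*(p - 1)*(p + 3)*(p^2 + p - 6) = (p - 2)^2*(p - 1)*(p + 3)*(p + 3)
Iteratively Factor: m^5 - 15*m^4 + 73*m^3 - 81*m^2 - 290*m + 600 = (m - 4)*(m^4 - 11*m^3 + 29*m^2 + 35*m - 150) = (m - 4)*(m + 2)*(m^3 - 13*m^2 + 55*m - 75) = (m - 5)*(m - 4)*(m + 2)*(m^2 - 8*m + 15) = (m - 5)*(m - 4)*(m - 3)*(m + 2)*(m - 5)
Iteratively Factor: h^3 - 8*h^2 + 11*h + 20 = (h + 1)*(h^2 - 9*h + 20) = (h - 5)*(h + 1)*(h - 4)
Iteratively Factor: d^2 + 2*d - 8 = (d + 4)*(d - 2)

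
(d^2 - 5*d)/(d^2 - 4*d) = (d - 5)/(d - 4)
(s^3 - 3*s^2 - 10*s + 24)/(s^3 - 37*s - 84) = (s^2 - 6*s + 8)/(s^2 - 3*s - 28)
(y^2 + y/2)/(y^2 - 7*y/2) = (2*y + 1)/(2*y - 7)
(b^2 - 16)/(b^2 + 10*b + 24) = (b - 4)/(b + 6)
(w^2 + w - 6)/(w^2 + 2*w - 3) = (w - 2)/(w - 1)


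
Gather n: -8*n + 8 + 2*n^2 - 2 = 2*n^2 - 8*n + 6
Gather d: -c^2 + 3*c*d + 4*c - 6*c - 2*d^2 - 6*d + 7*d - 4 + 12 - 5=-c^2 - 2*c - 2*d^2 + d*(3*c + 1) + 3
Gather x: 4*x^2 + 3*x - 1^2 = 4*x^2 + 3*x - 1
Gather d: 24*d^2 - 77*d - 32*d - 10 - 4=24*d^2 - 109*d - 14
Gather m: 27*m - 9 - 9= 27*m - 18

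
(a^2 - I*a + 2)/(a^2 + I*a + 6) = (a + I)/(a + 3*I)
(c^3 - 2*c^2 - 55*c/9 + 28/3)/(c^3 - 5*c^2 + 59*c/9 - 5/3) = (9*c^2 + 9*c - 28)/(9*c^2 - 18*c + 5)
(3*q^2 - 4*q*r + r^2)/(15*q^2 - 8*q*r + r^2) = (q - r)/(5*q - r)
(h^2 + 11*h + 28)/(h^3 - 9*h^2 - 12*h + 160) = (h + 7)/(h^2 - 13*h + 40)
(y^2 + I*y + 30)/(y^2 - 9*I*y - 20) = (y + 6*I)/(y - 4*I)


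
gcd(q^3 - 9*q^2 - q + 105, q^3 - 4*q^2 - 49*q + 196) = q - 7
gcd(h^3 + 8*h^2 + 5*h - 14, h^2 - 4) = h + 2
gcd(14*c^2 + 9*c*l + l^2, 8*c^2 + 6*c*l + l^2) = 2*c + l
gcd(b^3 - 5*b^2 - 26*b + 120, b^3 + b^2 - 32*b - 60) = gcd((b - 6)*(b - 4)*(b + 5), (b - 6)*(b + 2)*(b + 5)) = b^2 - b - 30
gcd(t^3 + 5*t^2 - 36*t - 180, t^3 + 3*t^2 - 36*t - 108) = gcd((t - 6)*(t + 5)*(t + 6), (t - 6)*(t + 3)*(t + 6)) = t^2 - 36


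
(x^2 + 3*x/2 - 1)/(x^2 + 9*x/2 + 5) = (2*x - 1)/(2*x + 5)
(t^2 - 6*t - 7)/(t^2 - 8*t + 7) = (t + 1)/(t - 1)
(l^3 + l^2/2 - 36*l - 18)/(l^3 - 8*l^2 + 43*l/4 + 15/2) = 2*(l + 6)/(2*l - 5)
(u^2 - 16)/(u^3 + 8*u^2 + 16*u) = (u - 4)/(u*(u + 4))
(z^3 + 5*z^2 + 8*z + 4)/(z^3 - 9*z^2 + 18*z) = (z^3 + 5*z^2 + 8*z + 4)/(z*(z^2 - 9*z + 18))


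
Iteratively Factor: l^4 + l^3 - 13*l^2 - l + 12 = (l + 1)*(l^3 - 13*l + 12) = (l + 1)*(l + 4)*(l^2 - 4*l + 3) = (l - 1)*(l + 1)*(l + 4)*(l - 3)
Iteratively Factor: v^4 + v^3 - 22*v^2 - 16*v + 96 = (v + 3)*(v^3 - 2*v^2 - 16*v + 32) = (v + 3)*(v + 4)*(v^2 - 6*v + 8) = (v - 2)*(v + 3)*(v + 4)*(v - 4)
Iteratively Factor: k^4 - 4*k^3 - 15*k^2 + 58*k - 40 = (k - 2)*(k^3 - 2*k^2 - 19*k + 20) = (k - 5)*(k - 2)*(k^2 + 3*k - 4) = (k - 5)*(k - 2)*(k + 4)*(k - 1)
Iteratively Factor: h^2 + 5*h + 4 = (h + 4)*(h + 1)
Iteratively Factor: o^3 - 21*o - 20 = (o + 4)*(o^2 - 4*o - 5) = (o + 1)*(o + 4)*(o - 5)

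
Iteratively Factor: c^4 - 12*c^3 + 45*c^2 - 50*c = (c - 5)*(c^3 - 7*c^2 + 10*c) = c*(c - 5)*(c^2 - 7*c + 10) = c*(c - 5)*(c - 2)*(c - 5)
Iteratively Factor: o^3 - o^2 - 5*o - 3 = (o + 1)*(o^2 - 2*o - 3) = (o - 3)*(o + 1)*(o + 1)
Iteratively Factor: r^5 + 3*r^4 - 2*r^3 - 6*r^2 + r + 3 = (r - 1)*(r^4 + 4*r^3 + 2*r^2 - 4*r - 3) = (r - 1)*(r + 1)*(r^3 + 3*r^2 - r - 3) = (r - 1)^2*(r + 1)*(r^2 + 4*r + 3) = (r - 1)^2*(r + 1)^2*(r + 3)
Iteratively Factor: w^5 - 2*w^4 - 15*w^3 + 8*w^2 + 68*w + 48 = (w - 3)*(w^4 + w^3 - 12*w^2 - 28*w - 16) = (w - 3)*(w + 1)*(w^3 - 12*w - 16) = (w - 4)*(w - 3)*(w + 1)*(w^2 + 4*w + 4) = (w - 4)*(w - 3)*(w + 1)*(w + 2)*(w + 2)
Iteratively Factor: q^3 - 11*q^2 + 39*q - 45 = (q - 3)*(q^2 - 8*q + 15) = (q - 5)*(q - 3)*(q - 3)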